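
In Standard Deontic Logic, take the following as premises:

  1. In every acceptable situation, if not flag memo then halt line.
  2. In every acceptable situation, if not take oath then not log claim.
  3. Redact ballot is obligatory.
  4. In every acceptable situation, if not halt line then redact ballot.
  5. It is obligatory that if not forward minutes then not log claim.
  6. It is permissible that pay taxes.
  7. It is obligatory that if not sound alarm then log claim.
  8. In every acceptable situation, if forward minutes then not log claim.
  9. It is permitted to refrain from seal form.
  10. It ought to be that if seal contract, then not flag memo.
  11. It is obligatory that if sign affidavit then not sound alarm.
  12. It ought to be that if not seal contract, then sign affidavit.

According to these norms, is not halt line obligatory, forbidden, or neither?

Premises 8 and 5 cover both cases: O(forward_minutes → ¬log_claim) and O(¬forward_minutes → ¬log_claim). Since forward_minutes ∨ ¬forward_minutes is a tautology, O(¬log_claim) follows.
Premise 7 is O(¬sound_alarm → log_claim); contrapositively O(¬log_claim → sound_alarm). Since O(¬log_claim) holds, K gives O(sound_alarm).
Premise 11, O(sign_affidavit → ¬sound_alarm), contraposes to O(sound_alarm → ¬sign_affidavit); with O(sound_alarm) we get O(¬sign_affidavit).
Premise 12, O(¬seal_contract → sign_affidavit), contraposes to O(¬sign_affidavit → seal_contract); with O(¬sign_affidavit) we get O(seal_contract).
Applying K to premise 10 (O(seal_contract → ¬flag_memo)) and O(seal_contract) yields O(¬flag_memo).
From O(¬flag_memo) and premise 1, O(¬flag_memo → halt_line), we obtain O(halt_line).
Premises 2, 3, 4, 6, 9 do not contribute to this derivation.
Thus O(halt_line), which is F(¬halt_line): ¬halt_line is forbidden.

Forbidden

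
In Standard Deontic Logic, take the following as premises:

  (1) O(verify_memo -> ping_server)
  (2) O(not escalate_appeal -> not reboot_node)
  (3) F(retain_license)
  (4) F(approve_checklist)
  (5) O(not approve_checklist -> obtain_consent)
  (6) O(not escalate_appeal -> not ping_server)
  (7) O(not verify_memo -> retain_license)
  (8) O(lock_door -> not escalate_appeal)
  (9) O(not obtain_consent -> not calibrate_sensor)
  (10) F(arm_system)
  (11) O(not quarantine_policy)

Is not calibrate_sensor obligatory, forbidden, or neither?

Premise 9 is O(not obtain_consent -> not calibrate_sensor), but O(not obtain_consent) is not derivable from the premises, so it does not yield O(not calibrate_sensor).
No premise or chain of K-axiom applications forces O(not calibrate_sensor), and none forces O(calibrate_sensor). So not calibrate_sensor is neither obligatory nor forbidden under these norms.

Neither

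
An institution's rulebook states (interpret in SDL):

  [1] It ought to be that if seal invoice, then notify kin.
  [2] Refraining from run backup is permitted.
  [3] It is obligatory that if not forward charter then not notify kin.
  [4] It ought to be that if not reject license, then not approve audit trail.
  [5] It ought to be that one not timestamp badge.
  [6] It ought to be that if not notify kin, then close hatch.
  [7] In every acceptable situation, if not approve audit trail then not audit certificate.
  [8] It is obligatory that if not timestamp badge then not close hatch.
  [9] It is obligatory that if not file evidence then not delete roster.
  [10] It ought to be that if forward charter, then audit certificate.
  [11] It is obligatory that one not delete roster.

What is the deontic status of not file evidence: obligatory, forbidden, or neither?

Neither

Premise 9 is O(¬file_evidence → ¬delete_roster); even if O(¬delete_roster) held, inferring O(¬file_evidence) would be affirming the consequent — invalid.
No premise or chain of K-axiom applications forces O(¬file_evidence), and none forces O(file_evidence). So ¬file_evidence is neither obligatory nor forbidden under these norms.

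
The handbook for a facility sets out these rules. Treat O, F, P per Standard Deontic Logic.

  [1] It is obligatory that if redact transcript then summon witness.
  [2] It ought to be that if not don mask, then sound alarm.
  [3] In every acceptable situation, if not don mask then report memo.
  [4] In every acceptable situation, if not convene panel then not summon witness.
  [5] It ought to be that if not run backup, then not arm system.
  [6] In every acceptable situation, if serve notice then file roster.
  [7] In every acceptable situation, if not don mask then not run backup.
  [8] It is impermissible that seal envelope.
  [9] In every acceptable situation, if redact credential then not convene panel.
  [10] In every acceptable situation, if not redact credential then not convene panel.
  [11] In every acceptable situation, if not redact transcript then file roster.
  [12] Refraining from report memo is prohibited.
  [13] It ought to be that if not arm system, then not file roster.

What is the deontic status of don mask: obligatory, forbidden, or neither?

Premises 10 and 9 cover both cases: O(¬redact_credential → ¬convene_panel) and O(redact_credential → ¬convene_panel). Since ¬redact_credential ∨ redact_credential is a tautology, O(¬convene_panel) follows.
Applying K to premise 4 (O(¬convene_panel → ¬summon_witness)) and O(¬convene_panel) yields O(¬summon_witness).
The contrapositive of premise 1 (O(redact_transcript → summon_witness)) is O(¬summon_witness → ¬redact_transcript), and O(¬summon_witness) is already established, so O(¬redact_transcript).
From O(¬redact_transcript) and premise 11, O(¬redact_transcript → file_roster), we obtain O(file_roster).
Premise 13 is O(¬arm_system → ¬file_roster); contrapositively O(file_roster → arm_system). Since O(file_roster) holds, K gives O(arm_system).
The contrapositive of premise 5 (O(¬run_backup → ¬arm_system)) is O(arm_system → run_backup), and O(arm_system) is already established, so O(run_backup).
Premise 7 is O(¬don_mask → ¬run_backup); contrapositively O(run_backup → don_mask). Since O(run_backup) holds, K gives O(don_mask).
Premises 2, 3, 6, 8, 12 do not contribute to this derivation.
Hence don_mask is obligatory.

Obligatory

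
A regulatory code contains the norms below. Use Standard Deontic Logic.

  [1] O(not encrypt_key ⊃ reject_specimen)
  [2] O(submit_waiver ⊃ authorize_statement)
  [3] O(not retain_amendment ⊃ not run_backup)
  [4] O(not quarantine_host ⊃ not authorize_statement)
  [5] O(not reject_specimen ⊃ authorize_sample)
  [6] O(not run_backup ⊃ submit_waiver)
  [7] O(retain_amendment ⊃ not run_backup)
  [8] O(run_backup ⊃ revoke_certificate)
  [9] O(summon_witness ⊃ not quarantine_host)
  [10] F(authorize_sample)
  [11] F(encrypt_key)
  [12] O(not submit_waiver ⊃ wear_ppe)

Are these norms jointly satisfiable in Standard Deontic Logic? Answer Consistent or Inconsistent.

Consistent

Premise 5 is O(not reject_specimen ⊃ authorize_sample), but O(not reject_specimen) is not derivable from the premises, so it does not yield O(authorize_sample).
So O(authorize_sample) is not derivable, and the apparent clash with O(not authorize_sample) does not arise.
A world satisfying every obligation exists (e.g. authorize_sample=false, authorize_statement=true, encrypt_key=false, quarantine_host=true, reject_specimen=true, retain_amendment=false, revoke_certificate=false, run_backup=false, submit_waiver=true, summon_witness=false, wear_ppe=false); no atom is both obligatory and forbidden, so the set is consistent.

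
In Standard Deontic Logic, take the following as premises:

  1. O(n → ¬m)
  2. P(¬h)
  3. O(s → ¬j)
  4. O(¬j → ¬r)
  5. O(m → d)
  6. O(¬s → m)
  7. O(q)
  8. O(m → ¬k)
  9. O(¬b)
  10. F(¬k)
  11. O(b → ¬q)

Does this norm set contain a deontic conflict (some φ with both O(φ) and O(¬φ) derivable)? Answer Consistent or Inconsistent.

Premise 11 is O(b → ¬q), but O(b) is not derivable from the premises, so it does not yield O(¬q).
So O(¬q) is not derivable, and the apparent clash with O(q) does not arise.
A world satisfying every obligation exists (e.g. b=false, d=false, h=false, j=false, k=true, m=false, n=false, q=true, r=false, s=true); no atom is both obligatory and forbidden, so the set is consistent.

Consistent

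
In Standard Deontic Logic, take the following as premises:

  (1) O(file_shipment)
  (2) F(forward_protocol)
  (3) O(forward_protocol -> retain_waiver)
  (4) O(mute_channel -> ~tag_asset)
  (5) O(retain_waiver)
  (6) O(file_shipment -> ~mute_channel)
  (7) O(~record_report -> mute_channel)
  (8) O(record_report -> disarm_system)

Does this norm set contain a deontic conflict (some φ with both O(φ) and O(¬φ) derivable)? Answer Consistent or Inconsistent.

Consistent

Premise 3 is O(forward_protocol -> retain_waiver); even if O(retain_waiver) held, inferring O(forward_protocol) would be affirming the consequent — invalid.
So O(forward_protocol) is not derivable, and the apparent clash with O(~forward_protocol) does not arise.
A world satisfying every obligation exists (e.g. disarm_system=true, file_shipment=true, forward_protocol=false, mute_channel=false, record_report=true, retain_waiver=true, tag_asset=false); no atom is both obligatory and forbidden, so the set is consistent.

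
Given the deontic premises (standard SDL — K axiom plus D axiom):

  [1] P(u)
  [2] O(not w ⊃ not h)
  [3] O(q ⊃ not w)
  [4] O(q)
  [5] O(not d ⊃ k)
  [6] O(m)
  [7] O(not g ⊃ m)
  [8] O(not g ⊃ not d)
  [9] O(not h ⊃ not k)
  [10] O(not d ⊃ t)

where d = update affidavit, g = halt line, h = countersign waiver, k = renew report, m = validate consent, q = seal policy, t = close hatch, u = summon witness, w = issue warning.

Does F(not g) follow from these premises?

Premise 4 gives O(q).
With premise 3, O(q ⊃ not w), the K-axiom yields O(not w).
From O(not w) and premise 2, O(not w ⊃ not h), we obtain O(not h).
From O(not h) and premise 9, O(not h ⊃ not k), we obtain O(not k).
Premise 5, O(not d ⊃ k), contraposes to O(not k ⊃ d); with O(not k) we get O(d).
Premise 8, O(not g ⊃ not d), contraposes to O(d ⊃ g); with O(d) we get O(g).
Premises 1, 6, 7, 10 do not contribute to this derivation.
So O(g) holds, i.e. F(not g). The claim follows.

Yes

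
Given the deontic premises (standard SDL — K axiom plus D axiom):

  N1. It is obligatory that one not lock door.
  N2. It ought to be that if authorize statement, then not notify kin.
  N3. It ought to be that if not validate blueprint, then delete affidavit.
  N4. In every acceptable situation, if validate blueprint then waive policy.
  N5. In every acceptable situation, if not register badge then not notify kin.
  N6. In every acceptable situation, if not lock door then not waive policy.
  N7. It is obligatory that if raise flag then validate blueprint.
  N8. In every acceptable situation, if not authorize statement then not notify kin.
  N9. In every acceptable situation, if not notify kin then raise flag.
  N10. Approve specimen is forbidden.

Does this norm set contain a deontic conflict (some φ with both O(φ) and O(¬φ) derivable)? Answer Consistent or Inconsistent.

Inconsistent

Premises 2 and 8 are O(authorize_statement → ¬notify_kin) and O(¬authorize_statement → ¬notify_kin); every ideal world satisfies authorize_statement or ¬authorize_statement, so in either case ¬notify_kin holds — hence O(¬notify_kin).
Applying K to premise 9 (O(¬notify_kin → raise_flag)) and O(¬notify_kin) yields O(raise_flag).
Applying K to premise 7 (O(raise_flag → validate_blueprint)) and O(raise_flag) yields O(validate_blueprint).
From O(validate_blueprint) and premise 4, O(validate_blueprint → waive_policy), we obtain O(waive_policy).
Premise 6, O(¬lock_door → ¬waive_policy), contraposes to O(waive_policy → lock_door); with O(waive_policy) we get O(lock_door).
However, premise 1 gives O(¬lock_door).
We now have both O(lock_door) and O(¬lock_door) — lock_door is simultaneously obligatory and forbidden, violating the D-axiom.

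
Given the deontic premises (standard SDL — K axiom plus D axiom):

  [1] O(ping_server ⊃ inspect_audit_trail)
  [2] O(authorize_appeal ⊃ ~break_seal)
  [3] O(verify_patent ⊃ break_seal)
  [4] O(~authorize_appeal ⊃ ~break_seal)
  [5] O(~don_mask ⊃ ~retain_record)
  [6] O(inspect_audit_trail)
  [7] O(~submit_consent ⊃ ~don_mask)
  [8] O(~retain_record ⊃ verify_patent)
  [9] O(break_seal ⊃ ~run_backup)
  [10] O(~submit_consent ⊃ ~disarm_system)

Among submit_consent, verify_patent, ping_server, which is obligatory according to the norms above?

By case analysis on ~authorize_appeal: premise 4 gives O(~authorize_appeal ⊃ ~break_seal) and premise 2 gives O(authorize_appeal ⊃ ~break_seal), so O(~break_seal) either way.
Premise 3, O(verify_patent ⊃ break_seal), contraposes to O(~break_seal ⊃ ~verify_patent); with O(~break_seal) we get O(~verify_patent).
Premise 8, O(~retain_record ⊃ verify_patent), contraposes to O(~verify_patent ⊃ retain_record); with O(~verify_patent) we get O(retain_record).
Premise 5 is O(~don_mask ⊃ ~retain_record); contrapositively O(retain_record ⊃ don_mask). Since O(retain_record) holds, K gives O(don_mask).
Premise 7 is O(~submit_consent ⊃ ~don_mask); contrapositively O(don_mask ⊃ submit_consent). Since O(don_mask) holds, K gives O(submit_consent).
So O(submit_consent) holds — submit_consent is obligatory. None of the other listed options is made obligatory by any chain of premises.

submit_consent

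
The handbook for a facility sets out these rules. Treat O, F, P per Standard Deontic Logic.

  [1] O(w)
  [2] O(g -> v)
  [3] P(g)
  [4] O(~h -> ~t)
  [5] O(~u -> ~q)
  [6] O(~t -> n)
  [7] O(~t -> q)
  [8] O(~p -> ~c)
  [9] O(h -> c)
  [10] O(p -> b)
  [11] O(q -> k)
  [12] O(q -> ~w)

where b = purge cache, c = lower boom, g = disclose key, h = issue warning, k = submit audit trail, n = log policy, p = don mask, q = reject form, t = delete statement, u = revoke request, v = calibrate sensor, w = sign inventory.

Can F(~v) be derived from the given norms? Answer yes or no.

Premise 2 is O(g -> v), but O(g) is not derivable from the premises (the permission P(g) asserts only ~O(~g), not O(g)), so it does not yield O(v).
No other premise forces O(v). An ideal world satisfying every premise can still have ~v true, so F(~v) is not derivable.

No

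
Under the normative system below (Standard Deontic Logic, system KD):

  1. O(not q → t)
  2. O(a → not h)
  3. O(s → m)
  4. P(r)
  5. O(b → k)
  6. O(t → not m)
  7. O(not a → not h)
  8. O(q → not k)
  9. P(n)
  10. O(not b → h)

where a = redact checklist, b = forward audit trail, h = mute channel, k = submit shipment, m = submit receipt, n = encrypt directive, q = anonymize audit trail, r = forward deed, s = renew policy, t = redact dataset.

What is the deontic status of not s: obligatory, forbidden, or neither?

Premises 7 and 2 cover both cases: O(not a → not h) and O(a → not h). Since not a ∨ a is a tautology, O(not h) follows.
The contrapositive of premise 10 (O(not b → h)) is O(not h → b), and O(not h) is already established, so O(b).
From O(b) and premise 5, O(b → k), we obtain O(k).
Premise 8 is O(q → not k); contrapositively O(k → not q). Since O(k) holds, K gives O(not q).
Premise 1 is O(not q → t); since O(not q), deontic closure gives O(t).
From O(t) and premise 6, O(t → not m), we obtain O(not m).
Premise 3 is O(s → m); contrapositively O(not m → not s). Since O(not m) holds, K gives O(not s).
Premises 4, 9 do not contribute to this derivation.
Hence not s is obligatory.

Obligatory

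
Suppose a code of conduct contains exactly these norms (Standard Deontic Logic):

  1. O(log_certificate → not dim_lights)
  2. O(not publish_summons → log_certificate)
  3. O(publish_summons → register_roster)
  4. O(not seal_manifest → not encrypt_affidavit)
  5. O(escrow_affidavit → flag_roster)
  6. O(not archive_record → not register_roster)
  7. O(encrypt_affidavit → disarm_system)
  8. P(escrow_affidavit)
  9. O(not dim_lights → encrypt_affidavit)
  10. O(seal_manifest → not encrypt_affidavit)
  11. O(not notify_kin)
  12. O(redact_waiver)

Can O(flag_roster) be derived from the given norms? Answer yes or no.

No

Premise 5 is O(escrow_affidavit → flag_roster), but O(escrow_affidavit) is not derivable from the premises (the permission P(escrow_affidavit) asserts only not O(not escrow_affidavit), not O(escrow_affidavit)), so it does not yield O(flag_roster).
No other premise forces O(flag_roster). An ideal world satisfying every premise can still have flag_roster false, so O(flag_roster) is not derivable.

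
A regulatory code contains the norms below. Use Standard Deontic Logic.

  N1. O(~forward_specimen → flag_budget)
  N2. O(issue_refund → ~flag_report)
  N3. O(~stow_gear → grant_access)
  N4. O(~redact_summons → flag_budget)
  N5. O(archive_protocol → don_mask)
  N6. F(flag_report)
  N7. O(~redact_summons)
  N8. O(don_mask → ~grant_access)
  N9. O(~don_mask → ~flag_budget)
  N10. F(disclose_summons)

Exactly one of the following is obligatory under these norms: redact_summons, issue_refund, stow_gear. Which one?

Premise 7 states O(~redact_summons) outright.
With premise 4, O(~redact_summons → flag_budget), the K-axiom yields O(flag_budget).
The contrapositive of premise 9 (O(~don_mask → ~flag_budget)) is O(flag_budget → don_mask), and O(flag_budget) is already established, so O(don_mask).
Applying K to premise 8 (O(don_mask → ~grant_access)) and O(don_mask) yields O(~grant_access).
The contrapositive of premise 3 (O(~stow_gear → grant_access)) is O(~grant_access → stow_gear), and O(~grant_access) is already established, so O(stow_gear).
So O(stow_gear) holds — stow_gear is obligatory. None of the other listed options is made obligatory by any chain of premises.

stow_gear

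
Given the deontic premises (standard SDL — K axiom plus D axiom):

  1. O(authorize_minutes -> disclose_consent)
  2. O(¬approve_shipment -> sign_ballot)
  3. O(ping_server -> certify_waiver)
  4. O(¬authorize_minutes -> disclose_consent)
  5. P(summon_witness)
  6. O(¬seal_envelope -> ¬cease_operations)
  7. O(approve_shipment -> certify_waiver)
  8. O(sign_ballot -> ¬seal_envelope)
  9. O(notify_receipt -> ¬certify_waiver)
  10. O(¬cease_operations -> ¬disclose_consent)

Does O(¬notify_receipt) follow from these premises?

Yes

Premises 4 and 1 cover both cases: O(¬authorize_minutes -> disclose_consent) and O(authorize_minutes -> disclose_consent). Since ¬authorize_minutes ∨ authorize_minutes is a tautology, O(disclose_consent) follows.
The contrapositive of premise 10 (O(¬cease_operations -> ¬disclose_consent)) is O(disclose_consent -> cease_operations), and O(disclose_consent) is already established, so O(cease_operations).
The contrapositive of premise 6 (O(¬seal_envelope -> ¬cease_operations)) is O(cease_operations -> seal_envelope), and O(cease_operations) is already established, so O(seal_envelope).
The contrapositive of premise 8 (O(sign_ballot -> ¬seal_envelope)) is O(seal_envelope -> ¬sign_ballot), and O(seal_envelope) is already established, so O(¬sign_ballot).
The contrapositive of premise 2 (O(¬approve_shipment -> sign_ballot)) is O(¬sign_ballot -> approve_shipment), and O(¬sign_ballot) is already established, so O(approve_shipment).
With premise 7, O(approve_shipment -> certify_waiver), the K-axiom yields O(certify_waiver).
The contrapositive of premise 9 (O(notify_receipt -> ¬certify_waiver)) is O(certify_waiver -> ¬notify_receipt), and O(certify_waiver) is already established, so O(¬notify_receipt).
Premises 3, 5 do not contribute to this derivation.
So O(¬notify_receipt) follows.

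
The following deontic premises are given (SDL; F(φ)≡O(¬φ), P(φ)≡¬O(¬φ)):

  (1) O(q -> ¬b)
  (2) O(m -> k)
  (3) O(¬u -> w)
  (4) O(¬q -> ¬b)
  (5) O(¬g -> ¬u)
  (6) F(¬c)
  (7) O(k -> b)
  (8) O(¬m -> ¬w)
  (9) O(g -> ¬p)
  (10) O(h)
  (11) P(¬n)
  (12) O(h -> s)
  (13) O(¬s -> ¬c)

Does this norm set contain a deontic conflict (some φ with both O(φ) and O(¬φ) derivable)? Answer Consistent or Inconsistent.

Consistent

Premise 13 is O(¬s -> ¬c), but O(¬s) is not derivable from the premises, so it does not yield O(¬c).
So O(¬c) is not derivable, and the apparent clash with O(c) does not arise.
A world satisfying every obligation exists (e.g. b=false, c=true, g=true, h=true, k=false, m=false, n=false, p=false, q=false, s=true, u=true, w=false); no atom is both obligatory and forbidden, so the set is consistent.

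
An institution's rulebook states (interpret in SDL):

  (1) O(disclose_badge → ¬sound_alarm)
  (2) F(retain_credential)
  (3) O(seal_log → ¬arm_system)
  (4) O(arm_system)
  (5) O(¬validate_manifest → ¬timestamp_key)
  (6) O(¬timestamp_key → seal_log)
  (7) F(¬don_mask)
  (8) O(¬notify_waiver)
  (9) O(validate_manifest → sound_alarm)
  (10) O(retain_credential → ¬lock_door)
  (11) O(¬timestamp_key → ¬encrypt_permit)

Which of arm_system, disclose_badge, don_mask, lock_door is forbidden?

Premise 4 states O(arm_system) outright.
Premise 3 is O(seal_log → ¬arm_system); contrapositively O(arm_system → ¬seal_log). Since O(arm_system) holds, K gives O(¬seal_log).
Premise 6 is O(¬timestamp_key → seal_log); contrapositively O(¬seal_log → timestamp_key). Since O(¬seal_log) holds, K gives O(timestamp_key).
The contrapositive of premise 5 (O(¬validate_manifest → ¬timestamp_key)) is O(timestamp_key → validate_manifest), and O(timestamp_key) is already established, so O(validate_manifest).
Applying K to premise 9 (O(validate_manifest → sound_alarm)) and O(validate_manifest) yields O(sound_alarm).
Premise 1, O(disclose_badge → ¬sound_alarm), contraposes to O(sound_alarm → ¬disclose_badge); with O(sound_alarm) we get O(¬disclose_badge).
So O(¬disclose_badge) holds, i.e. disclose_badge is forbidden. None of the other listed options is forbidden under the premises.

disclose_badge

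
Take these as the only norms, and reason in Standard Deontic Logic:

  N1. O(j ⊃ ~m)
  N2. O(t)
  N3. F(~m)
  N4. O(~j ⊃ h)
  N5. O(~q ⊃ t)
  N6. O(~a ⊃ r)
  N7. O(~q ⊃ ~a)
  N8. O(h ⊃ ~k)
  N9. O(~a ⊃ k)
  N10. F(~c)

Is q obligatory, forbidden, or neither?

Obligatory

Premise 3, F(~m), is equivalent to O(m).
Premise 1, O(j ⊃ ~m), contraposes to O(m ⊃ ~j); with O(m) we get O(~j).
With premise 4, O(~j ⊃ h), the K-axiom yields O(h).
With premise 8, O(h ⊃ ~k), the K-axiom yields O(~k).
Premise 9, O(~a ⊃ k), contraposes to O(~k ⊃ a); with O(~k) we get O(a).
The contrapositive of premise 7 (O(~q ⊃ ~a)) is O(a ⊃ q), and O(a) is already established, so O(q).
Premises 2, 5, 6, 10 do not contribute to this derivation.
Hence q is obligatory.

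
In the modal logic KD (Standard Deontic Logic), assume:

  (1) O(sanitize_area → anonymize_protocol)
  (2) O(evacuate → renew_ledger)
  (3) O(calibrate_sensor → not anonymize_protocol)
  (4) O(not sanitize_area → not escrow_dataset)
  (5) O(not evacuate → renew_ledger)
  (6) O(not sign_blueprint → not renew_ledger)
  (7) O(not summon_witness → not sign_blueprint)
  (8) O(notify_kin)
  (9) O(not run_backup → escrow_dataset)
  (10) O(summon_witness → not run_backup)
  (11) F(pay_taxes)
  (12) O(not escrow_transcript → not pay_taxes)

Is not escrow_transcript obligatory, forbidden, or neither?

Neither

Premise 12 is O(not escrow_transcript → not pay_taxes); even if O(not pay_taxes) held, inferring O(not escrow_transcript) would be affirming the consequent — invalid.
No premise or chain of K-axiom applications forces O(not escrow_transcript), and none forces O(escrow_transcript). So not escrow_transcript is neither obligatory nor forbidden under these norms.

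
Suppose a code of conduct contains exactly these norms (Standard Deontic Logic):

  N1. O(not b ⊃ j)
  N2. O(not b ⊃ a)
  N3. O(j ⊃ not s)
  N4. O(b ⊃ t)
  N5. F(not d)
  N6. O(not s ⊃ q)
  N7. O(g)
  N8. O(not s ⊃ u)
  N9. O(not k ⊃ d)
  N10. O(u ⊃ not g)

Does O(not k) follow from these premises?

No

Premise 9 is O(not k ⊃ d); even if O(d) held, inferring O(not k) would be affirming the consequent — invalid.
No other premise forces O(not k). An ideal world satisfying every premise can still have not k false, so O(not k) is not derivable.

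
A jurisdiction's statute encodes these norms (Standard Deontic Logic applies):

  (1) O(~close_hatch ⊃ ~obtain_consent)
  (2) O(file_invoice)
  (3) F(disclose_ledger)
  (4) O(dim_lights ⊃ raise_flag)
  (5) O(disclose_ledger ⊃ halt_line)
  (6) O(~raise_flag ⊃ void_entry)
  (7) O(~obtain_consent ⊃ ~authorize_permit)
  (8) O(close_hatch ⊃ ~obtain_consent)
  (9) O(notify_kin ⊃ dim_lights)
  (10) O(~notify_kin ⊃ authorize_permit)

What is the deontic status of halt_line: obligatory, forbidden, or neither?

Neither

Premise 5 is O(disclose_ledger ⊃ halt_line), but O(disclose_ledger) is not derivable from the premises, so it does not yield O(halt_line).
No premise or chain of K-axiom applications forces O(halt_line), and none forces O(~halt_line). So halt_line is neither obligatory nor forbidden under these norms.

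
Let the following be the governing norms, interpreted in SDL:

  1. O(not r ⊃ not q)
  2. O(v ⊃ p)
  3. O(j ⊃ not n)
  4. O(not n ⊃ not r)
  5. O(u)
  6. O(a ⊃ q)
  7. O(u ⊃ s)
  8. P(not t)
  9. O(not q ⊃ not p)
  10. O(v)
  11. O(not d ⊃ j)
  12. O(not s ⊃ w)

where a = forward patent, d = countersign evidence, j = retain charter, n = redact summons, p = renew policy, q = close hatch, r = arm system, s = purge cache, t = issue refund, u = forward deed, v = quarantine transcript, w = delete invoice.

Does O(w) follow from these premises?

No

Premise 12 is O(not s ⊃ w), but O(not s) is not derivable from the premises, so it does not yield O(w).
No other premise forces O(w). An ideal world satisfying every premise can still have w false, so O(w) is not derivable.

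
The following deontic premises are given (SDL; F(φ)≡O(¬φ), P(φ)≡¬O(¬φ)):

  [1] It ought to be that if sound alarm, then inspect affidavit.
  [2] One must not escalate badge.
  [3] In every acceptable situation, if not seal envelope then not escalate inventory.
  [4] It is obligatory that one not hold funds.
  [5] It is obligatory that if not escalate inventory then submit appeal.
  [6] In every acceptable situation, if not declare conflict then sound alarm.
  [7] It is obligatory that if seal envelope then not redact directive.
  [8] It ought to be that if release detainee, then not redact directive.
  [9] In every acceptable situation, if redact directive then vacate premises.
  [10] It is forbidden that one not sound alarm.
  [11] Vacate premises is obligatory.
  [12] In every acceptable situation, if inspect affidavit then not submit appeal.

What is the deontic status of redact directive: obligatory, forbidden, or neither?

Forbidden

Premise 10 is F(¬sound_alarm), i.e. O(sound_alarm).
From O(sound_alarm) and premise 1, O(sound_alarm → inspect_affidavit), we obtain O(inspect_affidavit).
Applying K to premise 12 (O(inspect_affidavit → ¬submit_appeal)) and O(inspect_affidavit) yields O(¬submit_appeal).
Premise 5, O(¬escalate_inventory → submit_appeal), contraposes to O(¬submit_appeal → escalate_inventory); with O(¬submit_appeal) we get O(escalate_inventory).
Premise 3, O(¬seal_envelope → ¬escalate_inventory), contraposes to O(escalate_inventory → seal_envelope); with O(escalate_inventory) we get O(seal_envelope).
Applying K to premise 7 (O(seal_envelope → ¬redact_directive)) and O(seal_envelope) yields O(¬redact_directive).
Premises 2, 4, 6, 8, 9, 11 do not contribute to this derivation.
Thus O(¬redact_directive), which is F(redact_directive): redact_directive is forbidden.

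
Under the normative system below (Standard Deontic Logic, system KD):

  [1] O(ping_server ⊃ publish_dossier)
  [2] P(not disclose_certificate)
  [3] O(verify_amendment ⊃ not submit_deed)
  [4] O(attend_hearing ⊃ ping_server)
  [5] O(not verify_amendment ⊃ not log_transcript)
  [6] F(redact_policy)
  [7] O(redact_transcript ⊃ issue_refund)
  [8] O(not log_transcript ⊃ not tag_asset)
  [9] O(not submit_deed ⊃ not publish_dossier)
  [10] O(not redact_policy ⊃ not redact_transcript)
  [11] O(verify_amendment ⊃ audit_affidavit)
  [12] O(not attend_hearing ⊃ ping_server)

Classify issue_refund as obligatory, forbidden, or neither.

Premise 7 is O(redact_transcript ⊃ issue_refund), but O(redact_transcript) is not derivable from the premises, so it does not yield O(issue_refund).
No premise or chain of K-axiom applications forces O(issue_refund), and none forces O(not issue_refund). So issue_refund is neither obligatory nor forbidden under these norms.

Neither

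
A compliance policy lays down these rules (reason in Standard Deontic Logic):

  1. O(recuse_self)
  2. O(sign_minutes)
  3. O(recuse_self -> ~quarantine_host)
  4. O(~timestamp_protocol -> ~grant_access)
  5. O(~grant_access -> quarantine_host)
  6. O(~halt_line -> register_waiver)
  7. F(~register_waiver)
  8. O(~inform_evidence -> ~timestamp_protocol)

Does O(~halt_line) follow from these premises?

Premise 6 is O(~halt_line -> register_waiver); even if O(register_waiver) held, inferring O(~halt_line) would be affirming the consequent — invalid.
No other premise forces O(~halt_line). An ideal world satisfying every premise can still have ~halt_line false, so O(~halt_line) is not derivable.

No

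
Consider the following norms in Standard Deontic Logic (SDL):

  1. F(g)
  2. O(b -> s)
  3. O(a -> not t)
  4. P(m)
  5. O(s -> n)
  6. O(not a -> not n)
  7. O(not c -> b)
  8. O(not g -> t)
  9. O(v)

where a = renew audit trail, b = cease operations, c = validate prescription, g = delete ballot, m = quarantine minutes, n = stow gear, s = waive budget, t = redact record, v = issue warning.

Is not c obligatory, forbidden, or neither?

Forbidden

Premise 1, F(g), is equivalent to O(not g).
Applying K to premise 8 (O(not g -> t)) and O(not g) yields O(t).
The contrapositive of premise 3 (O(a -> not t)) is O(t -> not a), and O(t) is already established, so O(not a).
From O(not a) and premise 6, O(not a -> not n), we obtain O(not n).
Premise 5, O(s -> n), contraposes to O(not n -> not s); with O(not n) we get O(not s).
Premise 2, O(b -> s), contraposes to O(not s -> not b); with O(not s) we get O(not b).
Premise 7 is O(not c -> b); contrapositively O(not b -> c). Since O(not b) holds, K gives O(c).
Premises 4, 9 do not contribute to this derivation.
Thus O(c), which is F(not c): not c is forbidden.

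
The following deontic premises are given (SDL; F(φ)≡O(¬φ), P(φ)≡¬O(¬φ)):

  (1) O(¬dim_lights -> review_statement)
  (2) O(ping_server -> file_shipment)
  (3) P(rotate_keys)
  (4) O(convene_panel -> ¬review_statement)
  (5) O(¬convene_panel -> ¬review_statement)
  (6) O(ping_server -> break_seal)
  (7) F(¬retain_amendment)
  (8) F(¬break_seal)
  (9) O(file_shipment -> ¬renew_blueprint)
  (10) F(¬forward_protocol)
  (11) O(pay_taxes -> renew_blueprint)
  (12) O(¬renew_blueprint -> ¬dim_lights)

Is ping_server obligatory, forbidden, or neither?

Forbidden

Premises 5 and 4 cover both cases: O(¬convene_panel -> ¬review_statement) and O(convene_panel -> ¬review_statement). Since ¬convene_panel ∨ convene_panel is a tautology, O(¬review_statement) follows.
Premise 1 is O(¬dim_lights -> review_statement); contrapositively O(¬review_statement -> dim_lights). Since O(¬review_statement) holds, K gives O(dim_lights).
The contrapositive of premise 12 (O(¬renew_blueprint -> ¬dim_lights)) is O(dim_lights -> renew_blueprint), and O(dim_lights) is already established, so O(renew_blueprint).
Premise 9 is O(file_shipment -> ¬renew_blueprint); contrapositively O(renew_blueprint -> ¬file_shipment). Since O(renew_blueprint) holds, K gives O(¬file_shipment).
Premise 2, O(ping_server -> file_shipment), contraposes to O(¬file_shipment -> ¬ping_server); with O(¬file_shipment) we get O(¬ping_server).
Premises 3, 6, 7, 8, 10, 11 do not contribute to this derivation.
Thus O(¬ping_server), which is F(ping_server): ping_server is forbidden.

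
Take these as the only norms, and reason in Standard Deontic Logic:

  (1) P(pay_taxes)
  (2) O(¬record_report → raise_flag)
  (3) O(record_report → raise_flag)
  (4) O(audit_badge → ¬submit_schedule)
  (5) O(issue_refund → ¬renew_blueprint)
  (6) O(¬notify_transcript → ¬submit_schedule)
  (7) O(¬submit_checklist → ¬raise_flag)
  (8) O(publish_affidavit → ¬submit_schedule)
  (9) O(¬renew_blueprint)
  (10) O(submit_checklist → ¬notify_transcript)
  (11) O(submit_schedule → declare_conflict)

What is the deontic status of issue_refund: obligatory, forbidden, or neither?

Premise 5 is O(issue_refund → ¬renew_blueprint); even if O(¬renew_blueprint) held, inferring O(issue_refund) would be affirming the consequent — invalid.
No premise or chain of K-axiom applications forces O(issue_refund), and none forces O(¬issue_refund). So issue_refund is neither obligatory nor forbidden under these norms.

Neither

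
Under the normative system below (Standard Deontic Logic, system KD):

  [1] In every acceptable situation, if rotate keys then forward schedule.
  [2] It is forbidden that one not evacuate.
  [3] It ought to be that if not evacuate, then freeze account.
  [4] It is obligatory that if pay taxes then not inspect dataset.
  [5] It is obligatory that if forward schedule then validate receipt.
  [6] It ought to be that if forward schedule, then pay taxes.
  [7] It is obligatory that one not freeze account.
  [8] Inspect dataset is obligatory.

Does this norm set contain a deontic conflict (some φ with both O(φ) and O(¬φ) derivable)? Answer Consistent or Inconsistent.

Consistent

Premise 3 is O(¬evacuate → freeze_account), but O(¬evacuate) is not derivable from the premises, so it does not yield O(freeze_account).
So O(freeze_account) is not derivable, and the apparent clash with O(¬freeze_account) does not arise.
A world satisfying every obligation exists (e.g. evacuate=true, forward_schedule=false, freeze_account=false, inspect_dataset=true, pay_taxes=false, rotate_keys=false, validate_receipt=false); no atom is both obligatory and forbidden, so the set is consistent.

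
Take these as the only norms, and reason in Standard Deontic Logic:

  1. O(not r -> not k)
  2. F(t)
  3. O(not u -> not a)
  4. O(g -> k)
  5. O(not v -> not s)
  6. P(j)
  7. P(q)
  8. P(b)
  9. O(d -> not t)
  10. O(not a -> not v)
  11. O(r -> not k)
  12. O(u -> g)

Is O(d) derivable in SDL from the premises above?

Premise 9 is O(d -> not t); even if O(not t) held, inferring O(d) would be affirming the consequent — invalid.
No other premise forces O(d). An ideal world satisfying every premise can still have d false, so O(d) is not derivable.

No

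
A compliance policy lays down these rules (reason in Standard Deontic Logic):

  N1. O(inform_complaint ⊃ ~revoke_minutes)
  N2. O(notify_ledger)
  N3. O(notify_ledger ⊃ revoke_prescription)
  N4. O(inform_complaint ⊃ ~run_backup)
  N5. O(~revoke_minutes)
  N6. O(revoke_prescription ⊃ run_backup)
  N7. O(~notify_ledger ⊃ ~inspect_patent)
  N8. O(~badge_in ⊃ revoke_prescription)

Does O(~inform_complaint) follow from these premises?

Yes

Premise 2 states O(notify_ledger) outright.
Premise 3 is O(notify_ledger ⊃ revoke_prescription); since O(notify_ledger), deontic closure gives O(revoke_prescription).
From O(revoke_prescription) and premise 6, O(revoke_prescription ⊃ run_backup), we obtain O(run_backup).
Premise 4 is O(inform_complaint ⊃ ~run_backup); contrapositively O(run_backup ⊃ ~inform_complaint). Since O(run_backup) holds, K gives O(~inform_complaint).
Premises 1, 5, 7, 8 do not contribute to this derivation.
So O(~inform_complaint) follows.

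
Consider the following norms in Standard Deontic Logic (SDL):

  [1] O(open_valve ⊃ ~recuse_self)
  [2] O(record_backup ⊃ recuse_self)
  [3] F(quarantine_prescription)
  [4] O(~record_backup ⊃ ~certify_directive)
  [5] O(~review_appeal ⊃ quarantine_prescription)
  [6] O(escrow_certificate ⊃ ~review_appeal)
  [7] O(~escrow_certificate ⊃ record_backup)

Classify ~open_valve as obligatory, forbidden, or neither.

Obligatory

Premise 3, F(quarantine_prescription), is equivalent to O(~quarantine_prescription).
Premise 5, O(~review_appeal ⊃ quarantine_prescription), contraposes to O(~quarantine_prescription ⊃ review_appeal); with O(~quarantine_prescription) we get O(review_appeal).
Premise 6, O(escrow_certificate ⊃ ~review_appeal), contraposes to O(review_appeal ⊃ ~escrow_certificate); with O(review_appeal) we get O(~escrow_certificate).
With premise 7, O(~escrow_certificate ⊃ record_backup), the K-axiom yields O(record_backup).
From O(record_backup) and premise 2, O(record_backup ⊃ recuse_self), we obtain O(recuse_self).
Premise 1 is O(open_valve ⊃ ~recuse_self); contrapositively O(recuse_self ⊃ ~open_valve). Since O(recuse_self) holds, K gives O(~open_valve).
Premise 4 does not contribute to this derivation.
Hence ~open_valve is obligatory.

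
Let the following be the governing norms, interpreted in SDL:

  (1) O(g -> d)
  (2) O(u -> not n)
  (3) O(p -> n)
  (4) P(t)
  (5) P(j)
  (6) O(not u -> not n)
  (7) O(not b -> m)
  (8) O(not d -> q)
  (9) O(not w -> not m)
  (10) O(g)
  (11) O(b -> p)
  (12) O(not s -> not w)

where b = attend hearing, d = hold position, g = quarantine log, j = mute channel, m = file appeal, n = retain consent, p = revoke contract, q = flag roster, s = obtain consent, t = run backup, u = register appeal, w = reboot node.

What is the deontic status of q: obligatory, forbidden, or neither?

Neither

Premise 8 is O(not d -> q), but O(not d) is not derivable from the premises, so it does not yield O(q).
No premise or chain of K-axiom applications forces O(q), and none forces O(not q). So q is neither obligatory nor forbidden under these norms.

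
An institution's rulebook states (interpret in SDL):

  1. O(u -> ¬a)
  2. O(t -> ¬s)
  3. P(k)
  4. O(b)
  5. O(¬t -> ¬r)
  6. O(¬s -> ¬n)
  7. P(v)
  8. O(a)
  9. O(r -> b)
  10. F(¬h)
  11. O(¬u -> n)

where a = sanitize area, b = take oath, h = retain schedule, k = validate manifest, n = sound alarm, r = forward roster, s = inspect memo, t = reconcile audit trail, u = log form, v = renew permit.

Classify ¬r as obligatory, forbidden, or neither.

Obligatory

From premise 8 we have O(a).
The contrapositive of premise 1 (O(u -> ¬a)) is O(a -> ¬u), and O(a) is already established, so O(¬u).
Premise 11 is O(¬u -> n); since O(¬u), deontic closure gives O(n).
The contrapositive of premise 6 (O(¬s -> ¬n)) is O(n -> s), and O(n) is already established, so O(s).
Premise 2, O(t -> ¬s), contraposes to O(s -> ¬t); with O(s) we get O(¬t).
From O(¬t) and premise 5, O(¬t -> ¬r), we obtain O(¬r).
Premises 3, 4, 7, 9, 10 do not contribute to this derivation.
Hence ¬r is obligatory.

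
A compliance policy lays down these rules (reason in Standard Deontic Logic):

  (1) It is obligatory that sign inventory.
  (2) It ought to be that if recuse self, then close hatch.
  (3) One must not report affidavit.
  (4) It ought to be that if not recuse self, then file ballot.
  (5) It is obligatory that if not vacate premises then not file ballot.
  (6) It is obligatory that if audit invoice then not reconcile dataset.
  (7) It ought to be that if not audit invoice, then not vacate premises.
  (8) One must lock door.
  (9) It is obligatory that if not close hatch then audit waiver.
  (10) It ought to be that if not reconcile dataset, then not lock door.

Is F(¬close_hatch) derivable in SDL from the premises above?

From premise 8 we have O(lock_door).
The contrapositive of premise 10 (O(¬reconcile_dataset → ¬lock_door)) is O(lock_door → reconcile_dataset), and O(lock_door) is already established, so O(reconcile_dataset).
Premise 6 is O(audit_invoice → ¬reconcile_dataset); contrapositively O(reconcile_dataset → ¬audit_invoice). Since O(reconcile_dataset) holds, K gives O(¬audit_invoice).
From O(¬audit_invoice) and premise 7, O(¬audit_invoice → ¬vacate_premises), we obtain O(¬vacate_premises).
From O(¬vacate_premises) and premise 5, O(¬vacate_premises → ¬file_ballot), we obtain O(¬file_ballot).
Premise 4, O(¬recuse_self → file_ballot), contraposes to O(¬file_ballot → recuse_self); with O(¬file_ballot) we get O(recuse_self).
From O(recuse_self) and premise 2, O(recuse_self → close_hatch), we obtain O(close_hatch).
Premises 1, 3, 9 do not contribute to this derivation.
So O(close_hatch) holds, i.e. F(¬close_hatch). The claim follows.

Yes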